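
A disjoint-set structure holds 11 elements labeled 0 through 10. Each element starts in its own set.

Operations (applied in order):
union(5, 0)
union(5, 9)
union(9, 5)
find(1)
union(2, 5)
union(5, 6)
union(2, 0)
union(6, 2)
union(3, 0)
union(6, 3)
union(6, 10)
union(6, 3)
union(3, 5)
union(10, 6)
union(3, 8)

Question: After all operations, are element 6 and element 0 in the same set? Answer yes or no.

Step 1: union(5, 0) -> merged; set of 5 now {0, 5}
Step 2: union(5, 9) -> merged; set of 5 now {0, 5, 9}
Step 3: union(9, 5) -> already same set; set of 9 now {0, 5, 9}
Step 4: find(1) -> no change; set of 1 is {1}
Step 5: union(2, 5) -> merged; set of 2 now {0, 2, 5, 9}
Step 6: union(5, 6) -> merged; set of 5 now {0, 2, 5, 6, 9}
Step 7: union(2, 0) -> already same set; set of 2 now {0, 2, 5, 6, 9}
Step 8: union(6, 2) -> already same set; set of 6 now {0, 2, 5, 6, 9}
Step 9: union(3, 0) -> merged; set of 3 now {0, 2, 3, 5, 6, 9}
Step 10: union(6, 3) -> already same set; set of 6 now {0, 2, 3, 5, 6, 9}
Step 11: union(6, 10) -> merged; set of 6 now {0, 2, 3, 5, 6, 9, 10}
Step 12: union(6, 3) -> already same set; set of 6 now {0, 2, 3, 5, 6, 9, 10}
Step 13: union(3, 5) -> already same set; set of 3 now {0, 2, 3, 5, 6, 9, 10}
Step 14: union(10, 6) -> already same set; set of 10 now {0, 2, 3, 5, 6, 9, 10}
Step 15: union(3, 8) -> merged; set of 3 now {0, 2, 3, 5, 6, 8, 9, 10}
Set of 6: {0, 2, 3, 5, 6, 8, 9, 10}; 0 is a member.

Answer: yes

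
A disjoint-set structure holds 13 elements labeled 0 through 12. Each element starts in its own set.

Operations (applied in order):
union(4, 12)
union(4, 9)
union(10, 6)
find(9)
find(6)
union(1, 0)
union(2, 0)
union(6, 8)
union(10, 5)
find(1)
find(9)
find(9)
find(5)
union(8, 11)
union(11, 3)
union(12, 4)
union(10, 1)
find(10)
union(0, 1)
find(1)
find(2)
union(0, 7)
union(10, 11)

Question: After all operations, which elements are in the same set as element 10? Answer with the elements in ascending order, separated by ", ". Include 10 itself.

Step 1: union(4, 12) -> merged; set of 4 now {4, 12}
Step 2: union(4, 9) -> merged; set of 4 now {4, 9, 12}
Step 3: union(10, 6) -> merged; set of 10 now {6, 10}
Step 4: find(9) -> no change; set of 9 is {4, 9, 12}
Step 5: find(6) -> no change; set of 6 is {6, 10}
Step 6: union(1, 0) -> merged; set of 1 now {0, 1}
Step 7: union(2, 0) -> merged; set of 2 now {0, 1, 2}
Step 8: union(6, 8) -> merged; set of 6 now {6, 8, 10}
Step 9: union(10, 5) -> merged; set of 10 now {5, 6, 8, 10}
Step 10: find(1) -> no change; set of 1 is {0, 1, 2}
Step 11: find(9) -> no change; set of 9 is {4, 9, 12}
Step 12: find(9) -> no change; set of 9 is {4, 9, 12}
Step 13: find(5) -> no change; set of 5 is {5, 6, 8, 10}
Step 14: union(8, 11) -> merged; set of 8 now {5, 6, 8, 10, 11}
Step 15: union(11, 3) -> merged; set of 11 now {3, 5, 6, 8, 10, 11}
Step 16: union(12, 4) -> already same set; set of 12 now {4, 9, 12}
Step 17: union(10, 1) -> merged; set of 10 now {0, 1, 2, 3, 5, 6, 8, 10, 11}
Step 18: find(10) -> no change; set of 10 is {0, 1, 2, 3, 5, 6, 8, 10, 11}
Step 19: union(0, 1) -> already same set; set of 0 now {0, 1, 2, 3, 5, 6, 8, 10, 11}
Step 20: find(1) -> no change; set of 1 is {0, 1, 2, 3, 5, 6, 8, 10, 11}
Step 21: find(2) -> no change; set of 2 is {0, 1, 2, 3, 5, 6, 8, 10, 11}
Step 22: union(0, 7) -> merged; set of 0 now {0, 1, 2, 3, 5, 6, 7, 8, 10, 11}
Step 23: union(10, 11) -> already same set; set of 10 now {0, 1, 2, 3, 5, 6, 7, 8, 10, 11}
Component of 10: {0, 1, 2, 3, 5, 6, 7, 8, 10, 11}

Answer: 0, 1, 2, 3, 5, 6, 7, 8, 10, 11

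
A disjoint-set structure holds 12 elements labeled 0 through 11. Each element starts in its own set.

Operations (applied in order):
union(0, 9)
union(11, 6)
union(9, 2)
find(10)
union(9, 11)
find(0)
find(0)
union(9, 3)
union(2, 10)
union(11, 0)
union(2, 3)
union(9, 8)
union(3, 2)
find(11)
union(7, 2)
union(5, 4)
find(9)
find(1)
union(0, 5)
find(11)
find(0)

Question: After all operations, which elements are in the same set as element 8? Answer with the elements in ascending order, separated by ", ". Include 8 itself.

Step 1: union(0, 9) -> merged; set of 0 now {0, 9}
Step 2: union(11, 6) -> merged; set of 11 now {6, 11}
Step 3: union(9, 2) -> merged; set of 9 now {0, 2, 9}
Step 4: find(10) -> no change; set of 10 is {10}
Step 5: union(9, 11) -> merged; set of 9 now {0, 2, 6, 9, 11}
Step 6: find(0) -> no change; set of 0 is {0, 2, 6, 9, 11}
Step 7: find(0) -> no change; set of 0 is {0, 2, 6, 9, 11}
Step 8: union(9, 3) -> merged; set of 9 now {0, 2, 3, 6, 9, 11}
Step 9: union(2, 10) -> merged; set of 2 now {0, 2, 3, 6, 9, 10, 11}
Step 10: union(11, 0) -> already same set; set of 11 now {0, 2, 3, 6, 9, 10, 11}
Step 11: union(2, 3) -> already same set; set of 2 now {0, 2, 3, 6, 9, 10, 11}
Step 12: union(9, 8) -> merged; set of 9 now {0, 2, 3, 6, 8, 9, 10, 11}
Step 13: union(3, 2) -> already same set; set of 3 now {0, 2, 3, 6, 8, 9, 10, 11}
Step 14: find(11) -> no change; set of 11 is {0, 2, 3, 6, 8, 9, 10, 11}
Step 15: union(7, 2) -> merged; set of 7 now {0, 2, 3, 6, 7, 8, 9, 10, 11}
Step 16: union(5, 4) -> merged; set of 5 now {4, 5}
Step 17: find(9) -> no change; set of 9 is {0, 2, 3, 6, 7, 8, 9, 10, 11}
Step 18: find(1) -> no change; set of 1 is {1}
Step 19: union(0, 5) -> merged; set of 0 now {0, 2, 3, 4, 5, 6, 7, 8, 9, 10, 11}
Step 20: find(11) -> no change; set of 11 is {0, 2, 3, 4, 5, 6, 7, 8, 9, 10, 11}
Step 21: find(0) -> no change; set of 0 is {0, 2, 3, 4, 5, 6, 7, 8, 9, 10, 11}
Component of 8: {0, 2, 3, 4, 5, 6, 7, 8, 9, 10, 11}

Answer: 0, 2, 3, 4, 5, 6, 7, 8, 9, 10, 11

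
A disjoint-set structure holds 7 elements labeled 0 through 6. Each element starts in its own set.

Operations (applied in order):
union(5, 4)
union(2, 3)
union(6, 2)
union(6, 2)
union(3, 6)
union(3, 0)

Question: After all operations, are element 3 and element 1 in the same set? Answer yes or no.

Step 1: union(5, 4) -> merged; set of 5 now {4, 5}
Step 2: union(2, 3) -> merged; set of 2 now {2, 3}
Step 3: union(6, 2) -> merged; set of 6 now {2, 3, 6}
Step 4: union(6, 2) -> already same set; set of 6 now {2, 3, 6}
Step 5: union(3, 6) -> already same set; set of 3 now {2, 3, 6}
Step 6: union(3, 0) -> merged; set of 3 now {0, 2, 3, 6}
Set of 3: {0, 2, 3, 6}; 1 is not a member.

Answer: no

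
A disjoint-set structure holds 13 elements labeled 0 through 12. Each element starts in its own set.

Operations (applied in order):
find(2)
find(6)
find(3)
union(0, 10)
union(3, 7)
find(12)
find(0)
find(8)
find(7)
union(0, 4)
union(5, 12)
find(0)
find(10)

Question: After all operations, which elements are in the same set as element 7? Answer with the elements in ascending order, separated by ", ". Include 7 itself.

Step 1: find(2) -> no change; set of 2 is {2}
Step 2: find(6) -> no change; set of 6 is {6}
Step 3: find(3) -> no change; set of 3 is {3}
Step 4: union(0, 10) -> merged; set of 0 now {0, 10}
Step 5: union(3, 7) -> merged; set of 3 now {3, 7}
Step 6: find(12) -> no change; set of 12 is {12}
Step 7: find(0) -> no change; set of 0 is {0, 10}
Step 8: find(8) -> no change; set of 8 is {8}
Step 9: find(7) -> no change; set of 7 is {3, 7}
Step 10: union(0, 4) -> merged; set of 0 now {0, 4, 10}
Step 11: union(5, 12) -> merged; set of 5 now {5, 12}
Step 12: find(0) -> no change; set of 0 is {0, 4, 10}
Step 13: find(10) -> no change; set of 10 is {0, 4, 10}
Component of 7: {3, 7}

Answer: 3, 7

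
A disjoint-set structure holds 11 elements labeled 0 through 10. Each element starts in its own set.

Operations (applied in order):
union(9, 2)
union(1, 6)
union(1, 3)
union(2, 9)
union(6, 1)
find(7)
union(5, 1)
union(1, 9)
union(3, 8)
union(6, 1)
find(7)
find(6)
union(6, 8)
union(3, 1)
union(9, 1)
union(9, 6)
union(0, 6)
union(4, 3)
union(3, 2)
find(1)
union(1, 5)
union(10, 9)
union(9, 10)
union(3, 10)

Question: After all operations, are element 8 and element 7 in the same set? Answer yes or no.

Answer: no

Derivation:
Step 1: union(9, 2) -> merged; set of 9 now {2, 9}
Step 2: union(1, 6) -> merged; set of 1 now {1, 6}
Step 3: union(1, 3) -> merged; set of 1 now {1, 3, 6}
Step 4: union(2, 9) -> already same set; set of 2 now {2, 9}
Step 5: union(6, 1) -> already same set; set of 6 now {1, 3, 6}
Step 6: find(7) -> no change; set of 7 is {7}
Step 7: union(5, 1) -> merged; set of 5 now {1, 3, 5, 6}
Step 8: union(1, 9) -> merged; set of 1 now {1, 2, 3, 5, 6, 9}
Step 9: union(3, 8) -> merged; set of 3 now {1, 2, 3, 5, 6, 8, 9}
Step 10: union(6, 1) -> already same set; set of 6 now {1, 2, 3, 5, 6, 8, 9}
Step 11: find(7) -> no change; set of 7 is {7}
Step 12: find(6) -> no change; set of 6 is {1, 2, 3, 5, 6, 8, 9}
Step 13: union(6, 8) -> already same set; set of 6 now {1, 2, 3, 5, 6, 8, 9}
Step 14: union(3, 1) -> already same set; set of 3 now {1, 2, 3, 5, 6, 8, 9}
Step 15: union(9, 1) -> already same set; set of 9 now {1, 2, 3, 5, 6, 8, 9}
Step 16: union(9, 6) -> already same set; set of 9 now {1, 2, 3, 5, 6, 8, 9}
Step 17: union(0, 6) -> merged; set of 0 now {0, 1, 2, 3, 5, 6, 8, 9}
Step 18: union(4, 3) -> merged; set of 4 now {0, 1, 2, 3, 4, 5, 6, 8, 9}
Step 19: union(3, 2) -> already same set; set of 3 now {0, 1, 2, 3, 4, 5, 6, 8, 9}
Step 20: find(1) -> no change; set of 1 is {0, 1, 2, 3, 4, 5, 6, 8, 9}
Step 21: union(1, 5) -> already same set; set of 1 now {0, 1, 2, 3, 4, 5, 6, 8, 9}
Step 22: union(10, 9) -> merged; set of 10 now {0, 1, 2, 3, 4, 5, 6, 8, 9, 10}
Step 23: union(9, 10) -> already same set; set of 9 now {0, 1, 2, 3, 4, 5, 6, 8, 9, 10}
Step 24: union(3, 10) -> already same set; set of 3 now {0, 1, 2, 3, 4, 5, 6, 8, 9, 10}
Set of 8: {0, 1, 2, 3, 4, 5, 6, 8, 9, 10}; 7 is not a member.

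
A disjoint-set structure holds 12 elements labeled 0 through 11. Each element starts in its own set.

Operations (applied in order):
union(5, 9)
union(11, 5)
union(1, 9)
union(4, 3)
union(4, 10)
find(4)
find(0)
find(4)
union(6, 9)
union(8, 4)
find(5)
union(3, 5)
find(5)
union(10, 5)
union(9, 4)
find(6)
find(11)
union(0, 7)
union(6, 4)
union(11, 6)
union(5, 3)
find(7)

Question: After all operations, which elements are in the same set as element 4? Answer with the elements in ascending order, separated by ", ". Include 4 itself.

Answer: 1, 3, 4, 5, 6, 8, 9, 10, 11

Derivation:
Step 1: union(5, 9) -> merged; set of 5 now {5, 9}
Step 2: union(11, 5) -> merged; set of 11 now {5, 9, 11}
Step 3: union(1, 9) -> merged; set of 1 now {1, 5, 9, 11}
Step 4: union(4, 3) -> merged; set of 4 now {3, 4}
Step 5: union(4, 10) -> merged; set of 4 now {3, 4, 10}
Step 6: find(4) -> no change; set of 4 is {3, 4, 10}
Step 7: find(0) -> no change; set of 0 is {0}
Step 8: find(4) -> no change; set of 4 is {3, 4, 10}
Step 9: union(6, 9) -> merged; set of 6 now {1, 5, 6, 9, 11}
Step 10: union(8, 4) -> merged; set of 8 now {3, 4, 8, 10}
Step 11: find(5) -> no change; set of 5 is {1, 5, 6, 9, 11}
Step 12: union(3, 5) -> merged; set of 3 now {1, 3, 4, 5, 6, 8, 9, 10, 11}
Step 13: find(5) -> no change; set of 5 is {1, 3, 4, 5, 6, 8, 9, 10, 11}
Step 14: union(10, 5) -> already same set; set of 10 now {1, 3, 4, 5, 6, 8, 9, 10, 11}
Step 15: union(9, 4) -> already same set; set of 9 now {1, 3, 4, 5, 6, 8, 9, 10, 11}
Step 16: find(6) -> no change; set of 6 is {1, 3, 4, 5, 6, 8, 9, 10, 11}
Step 17: find(11) -> no change; set of 11 is {1, 3, 4, 5, 6, 8, 9, 10, 11}
Step 18: union(0, 7) -> merged; set of 0 now {0, 7}
Step 19: union(6, 4) -> already same set; set of 6 now {1, 3, 4, 5, 6, 8, 9, 10, 11}
Step 20: union(11, 6) -> already same set; set of 11 now {1, 3, 4, 5, 6, 8, 9, 10, 11}
Step 21: union(5, 3) -> already same set; set of 5 now {1, 3, 4, 5, 6, 8, 9, 10, 11}
Step 22: find(7) -> no change; set of 7 is {0, 7}
Component of 4: {1, 3, 4, 5, 6, 8, 9, 10, 11}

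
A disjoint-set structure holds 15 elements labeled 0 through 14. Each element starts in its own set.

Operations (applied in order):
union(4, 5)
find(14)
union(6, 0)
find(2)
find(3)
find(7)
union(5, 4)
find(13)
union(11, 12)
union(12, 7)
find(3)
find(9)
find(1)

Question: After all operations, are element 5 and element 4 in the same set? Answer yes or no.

Answer: yes

Derivation:
Step 1: union(4, 5) -> merged; set of 4 now {4, 5}
Step 2: find(14) -> no change; set of 14 is {14}
Step 3: union(6, 0) -> merged; set of 6 now {0, 6}
Step 4: find(2) -> no change; set of 2 is {2}
Step 5: find(3) -> no change; set of 3 is {3}
Step 6: find(7) -> no change; set of 7 is {7}
Step 7: union(5, 4) -> already same set; set of 5 now {4, 5}
Step 8: find(13) -> no change; set of 13 is {13}
Step 9: union(11, 12) -> merged; set of 11 now {11, 12}
Step 10: union(12, 7) -> merged; set of 12 now {7, 11, 12}
Step 11: find(3) -> no change; set of 3 is {3}
Step 12: find(9) -> no change; set of 9 is {9}
Step 13: find(1) -> no change; set of 1 is {1}
Set of 5: {4, 5}; 4 is a member.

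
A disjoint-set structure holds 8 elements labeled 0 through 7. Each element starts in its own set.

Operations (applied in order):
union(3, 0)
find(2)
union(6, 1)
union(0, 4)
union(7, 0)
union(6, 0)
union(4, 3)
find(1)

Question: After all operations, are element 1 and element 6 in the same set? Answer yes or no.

Step 1: union(3, 0) -> merged; set of 3 now {0, 3}
Step 2: find(2) -> no change; set of 2 is {2}
Step 3: union(6, 1) -> merged; set of 6 now {1, 6}
Step 4: union(0, 4) -> merged; set of 0 now {0, 3, 4}
Step 5: union(7, 0) -> merged; set of 7 now {0, 3, 4, 7}
Step 6: union(6, 0) -> merged; set of 6 now {0, 1, 3, 4, 6, 7}
Step 7: union(4, 3) -> already same set; set of 4 now {0, 1, 3, 4, 6, 7}
Step 8: find(1) -> no change; set of 1 is {0, 1, 3, 4, 6, 7}
Set of 1: {0, 1, 3, 4, 6, 7}; 6 is a member.

Answer: yes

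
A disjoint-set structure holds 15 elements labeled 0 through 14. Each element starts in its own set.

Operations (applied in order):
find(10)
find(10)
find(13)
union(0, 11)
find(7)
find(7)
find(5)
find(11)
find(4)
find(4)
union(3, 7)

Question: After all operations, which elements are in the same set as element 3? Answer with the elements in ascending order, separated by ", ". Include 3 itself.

Step 1: find(10) -> no change; set of 10 is {10}
Step 2: find(10) -> no change; set of 10 is {10}
Step 3: find(13) -> no change; set of 13 is {13}
Step 4: union(0, 11) -> merged; set of 0 now {0, 11}
Step 5: find(7) -> no change; set of 7 is {7}
Step 6: find(7) -> no change; set of 7 is {7}
Step 7: find(5) -> no change; set of 5 is {5}
Step 8: find(11) -> no change; set of 11 is {0, 11}
Step 9: find(4) -> no change; set of 4 is {4}
Step 10: find(4) -> no change; set of 4 is {4}
Step 11: union(3, 7) -> merged; set of 3 now {3, 7}
Component of 3: {3, 7}

Answer: 3, 7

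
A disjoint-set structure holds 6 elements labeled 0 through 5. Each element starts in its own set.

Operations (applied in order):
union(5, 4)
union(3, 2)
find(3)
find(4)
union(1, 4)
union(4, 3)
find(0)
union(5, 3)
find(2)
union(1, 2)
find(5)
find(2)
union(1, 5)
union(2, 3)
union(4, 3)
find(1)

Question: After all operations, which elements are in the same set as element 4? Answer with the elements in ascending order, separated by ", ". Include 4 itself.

Answer: 1, 2, 3, 4, 5

Derivation:
Step 1: union(5, 4) -> merged; set of 5 now {4, 5}
Step 2: union(3, 2) -> merged; set of 3 now {2, 3}
Step 3: find(3) -> no change; set of 3 is {2, 3}
Step 4: find(4) -> no change; set of 4 is {4, 5}
Step 5: union(1, 4) -> merged; set of 1 now {1, 4, 5}
Step 6: union(4, 3) -> merged; set of 4 now {1, 2, 3, 4, 5}
Step 7: find(0) -> no change; set of 0 is {0}
Step 8: union(5, 3) -> already same set; set of 5 now {1, 2, 3, 4, 5}
Step 9: find(2) -> no change; set of 2 is {1, 2, 3, 4, 5}
Step 10: union(1, 2) -> already same set; set of 1 now {1, 2, 3, 4, 5}
Step 11: find(5) -> no change; set of 5 is {1, 2, 3, 4, 5}
Step 12: find(2) -> no change; set of 2 is {1, 2, 3, 4, 5}
Step 13: union(1, 5) -> already same set; set of 1 now {1, 2, 3, 4, 5}
Step 14: union(2, 3) -> already same set; set of 2 now {1, 2, 3, 4, 5}
Step 15: union(4, 3) -> already same set; set of 4 now {1, 2, 3, 4, 5}
Step 16: find(1) -> no change; set of 1 is {1, 2, 3, 4, 5}
Component of 4: {1, 2, 3, 4, 5}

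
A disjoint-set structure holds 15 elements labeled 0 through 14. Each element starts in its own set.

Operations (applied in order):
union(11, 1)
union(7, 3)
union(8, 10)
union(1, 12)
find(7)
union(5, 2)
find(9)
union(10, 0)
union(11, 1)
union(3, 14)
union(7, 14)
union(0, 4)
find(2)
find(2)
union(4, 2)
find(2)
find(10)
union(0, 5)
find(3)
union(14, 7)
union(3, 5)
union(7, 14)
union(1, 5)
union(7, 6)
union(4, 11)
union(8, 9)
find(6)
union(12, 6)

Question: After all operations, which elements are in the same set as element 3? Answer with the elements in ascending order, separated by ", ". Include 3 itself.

Step 1: union(11, 1) -> merged; set of 11 now {1, 11}
Step 2: union(7, 3) -> merged; set of 7 now {3, 7}
Step 3: union(8, 10) -> merged; set of 8 now {8, 10}
Step 4: union(1, 12) -> merged; set of 1 now {1, 11, 12}
Step 5: find(7) -> no change; set of 7 is {3, 7}
Step 6: union(5, 2) -> merged; set of 5 now {2, 5}
Step 7: find(9) -> no change; set of 9 is {9}
Step 8: union(10, 0) -> merged; set of 10 now {0, 8, 10}
Step 9: union(11, 1) -> already same set; set of 11 now {1, 11, 12}
Step 10: union(3, 14) -> merged; set of 3 now {3, 7, 14}
Step 11: union(7, 14) -> already same set; set of 7 now {3, 7, 14}
Step 12: union(0, 4) -> merged; set of 0 now {0, 4, 8, 10}
Step 13: find(2) -> no change; set of 2 is {2, 5}
Step 14: find(2) -> no change; set of 2 is {2, 5}
Step 15: union(4, 2) -> merged; set of 4 now {0, 2, 4, 5, 8, 10}
Step 16: find(2) -> no change; set of 2 is {0, 2, 4, 5, 8, 10}
Step 17: find(10) -> no change; set of 10 is {0, 2, 4, 5, 8, 10}
Step 18: union(0, 5) -> already same set; set of 0 now {0, 2, 4, 5, 8, 10}
Step 19: find(3) -> no change; set of 3 is {3, 7, 14}
Step 20: union(14, 7) -> already same set; set of 14 now {3, 7, 14}
Step 21: union(3, 5) -> merged; set of 3 now {0, 2, 3, 4, 5, 7, 8, 10, 14}
Step 22: union(7, 14) -> already same set; set of 7 now {0, 2, 3, 4, 5, 7, 8, 10, 14}
Step 23: union(1, 5) -> merged; set of 1 now {0, 1, 2, 3, 4, 5, 7, 8, 10, 11, 12, 14}
Step 24: union(7, 6) -> merged; set of 7 now {0, 1, 2, 3, 4, 5, 6, 7, 8, 10, 11, 12, 14}
Step 25: union(4, 11) -> already same set; set of 4 now {0, 1, 2, 3, 4, 5, 6, 7, 8, 10, 11, 12, 14}
Step 26: union(8, 9) -> merged; set of 8 now {0, 1, 2, 3, 4, 5, 6, 7, 8, 9, 10, 11, 12, 14}
Step 27: find(6) -> no change; set of 6 is {0, 1, 2, 3, 4, 5, 6, 7, 8, 9, 10, 11, 12, 14}
Step 28: union(12, 6) -> already same set; set of 12 now {0, 1, 2, 3, 4, 5, 6, 7, 8, 9, 10, 11, 12, 14}
Component of 3: {0, 1, 2, 3, 4, 5, 6, 7, 8, 9, 10, 11, 12, 14}

Answer: 0, 1, 2, 3, 4, 5, 6, 7, 8, 9, 10, 11, 12, 14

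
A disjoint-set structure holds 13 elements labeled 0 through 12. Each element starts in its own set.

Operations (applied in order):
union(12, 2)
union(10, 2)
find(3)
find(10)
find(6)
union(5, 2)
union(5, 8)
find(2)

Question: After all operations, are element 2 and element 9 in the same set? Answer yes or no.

Step 1: union(12, 2) -> merged; set of 12 now {2, 12}
Step 2: union(10, 2) -> merged; set of 10 now {2, 10, 12}
Step 3: find(3) -> no change; set of 3 is {3}
Step 4: find(10) -> no change; set of 10 is {2, 10, 12}
Step 5: find(6) -> no change; set of 6 is {6}
Step 6: union(5, 2) -> merged; set of 5 now {2, 5, 10, 12}
Step 7: union(5, 8) -> merged; set of 5 now {2, 5, 8, 10, 12}
Step 8: find(2) -> no change; set of 2 is {2, 5, 8, 10, 12}
Set of 2: {2, 5, 8, 10, 12}; 9 is not a member.

Answer: no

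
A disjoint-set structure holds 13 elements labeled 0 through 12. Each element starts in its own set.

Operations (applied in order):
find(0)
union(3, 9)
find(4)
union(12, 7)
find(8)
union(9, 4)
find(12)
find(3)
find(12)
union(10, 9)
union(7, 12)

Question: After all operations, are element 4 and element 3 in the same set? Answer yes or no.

Step 1: find(0) -> no change; set of 0 is {0}
Step 2: union(3, 9) -> merged; set of 3 now {3, 9}
Step 3: find(4) -> no change; set of 4 is {4}
Step 4: union(12, 7) -> merged; set of 12 now {7, 12}
Step 5: find(8) -> no change; set of 8 is {8}
Step 6: union(9, 4) -> merged; set of 9 now {3, 4, 9}
Step 7: find(12) -> no change; set of 12 is {7, 12}
Step 8: find(3) -> no change; set of 3 is {3, 4, 9}
Step 9: find(12) -> no change; set of 12 is {7, 12}
Step 10: union(10, 9) -> merged; set of 10 now {3, 4, 9, 10}
Step 11: union(7, 12) -> already same set; set of 7 now {7, 12}
Set of 4: {3, 4, 9, 10}; 3 is a member.

Answer: yes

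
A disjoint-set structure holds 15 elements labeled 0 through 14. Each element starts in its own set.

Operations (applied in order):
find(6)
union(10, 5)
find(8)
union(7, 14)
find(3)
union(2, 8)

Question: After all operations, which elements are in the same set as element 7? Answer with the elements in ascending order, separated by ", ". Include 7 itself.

Step 1: find(6) -> no change; set of 6 is {6}
Step 2: union(10, 5) -> merged; set of 10 now {5, 10}
Step 3: find(8) -> no change; set of 8 is {8}
Step 4: union(7, 14) -> merged; set of 7 now {7, 14}
Step 5: find(3) -> no change; set of 3 is {3}
Step 6: union(2, 8) -> merged; set of 2 now {2, 8}
Component of 7: {7, 14}

Answer: 7, 14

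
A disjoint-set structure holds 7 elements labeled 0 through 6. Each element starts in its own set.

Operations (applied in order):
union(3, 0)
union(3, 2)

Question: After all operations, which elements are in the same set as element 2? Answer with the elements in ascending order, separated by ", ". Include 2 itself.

Answer: 0, 2, 3

Derivation:
Step 1: union(3, 0) -> merged; set of 3 now {0, 3}
Step 2: union(3, 2) -> merged; set of 3 now {0, 2, 3}
Component of 2: {0, 2, 3}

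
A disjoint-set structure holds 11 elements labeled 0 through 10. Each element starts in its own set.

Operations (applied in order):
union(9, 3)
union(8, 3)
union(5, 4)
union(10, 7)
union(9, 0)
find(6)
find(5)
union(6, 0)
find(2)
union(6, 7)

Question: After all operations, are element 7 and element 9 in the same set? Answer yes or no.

Step 1: union(9, 3) -> merged; set of 9 now {3, 9}
Step 2: union(8, 3) -> merged; set of 8 now {3, 8, 9}
Step 3: union(5, 4) -> merged; set of 5 now {4, 5}
Step 4: union(10, 7) -> merged; set of 10 now {7, 10}
Step 5: union(9, 0) -> merged; set of 9 now {0, 3, 8, 9}
Step 6: find(6) -> no change; set of 6 is {6}
Step 7: find(5) -> no change; set of 5 is {4, 5}
Step 8: union(6, 0) -> merged; set of 6 now {0, 3, 6, 8, 9}
Step 9: find(2) -> no change; set of 2 is {2}
Step 10: union(6, 7) -> merged; set of 6 now {0, 3, 6, 7, 8, 9, 10}
Set of 7: {0, 3, 6, 7, 8, 9, 10}; 9 is a member.

Answer: yes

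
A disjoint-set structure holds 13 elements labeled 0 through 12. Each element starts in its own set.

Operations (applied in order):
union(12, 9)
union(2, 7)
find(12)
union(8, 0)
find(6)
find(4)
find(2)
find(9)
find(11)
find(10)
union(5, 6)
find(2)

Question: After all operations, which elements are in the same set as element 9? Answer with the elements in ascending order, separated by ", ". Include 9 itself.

Step 1: union(12, 9) -> merged; set of 12 now {9, 12}
Step 2: union(2, 7) -> merged; set of 2 now {2, 7}
Step 3: find(12) -> no change; set of 12 is {9, 12}
Step 4: union(8, 0) -> merged; set of 8 now {0, 8}
Step 5: find(6) -> no change; set of 6 is {6}
Step 6: find(4) -> no change; set of 4 is {4}
Step 7: find(2) -> no change; set of 2 is {2, 7}
Step 8: find(9) -> no change; set of 9 is {9, 12}
Step 9: find(11) -> no change; set of 11 is {11}
Step 10: find(10) -> no change; set of 10 is {10}
Step 11: union(5, 6) -> merged; set of 5 now {5, 6}
Step 12: find(2) -> no change; set of 2 is {2, 7}
Component of 9: {9, 12}

Answer: 9, 12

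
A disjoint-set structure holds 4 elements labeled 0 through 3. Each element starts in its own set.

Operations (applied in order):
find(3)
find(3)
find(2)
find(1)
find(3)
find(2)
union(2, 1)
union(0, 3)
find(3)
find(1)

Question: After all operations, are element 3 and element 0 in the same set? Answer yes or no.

Answer: yes

Derivation:
Step 1: find(3) -> no change; set of 3 is {3}
Step 2: find(3) -> no change; set of 3 is {3}
Step 3: find(2) -> no change; set of 2 is {2}
Step 4: find(1) -> no change; set of 1 is {1}
Step 5: find(3) -> no change; set of 3 is {3}
Step 6: find(2) -> no change; set of 2 is {2}
Step 7: union(2, 1) -> merged; set of 2 now {1, 2}
Step 8: union(0, 3) -> merged; set of 0 now {0, 3}
Step 9: find(3) -> no change; set of 3 is {0, 3}
Step 10: find(1) -> no change; set of 1 is {1, 2}
Set of 3: {0, 3}; 0 is a member.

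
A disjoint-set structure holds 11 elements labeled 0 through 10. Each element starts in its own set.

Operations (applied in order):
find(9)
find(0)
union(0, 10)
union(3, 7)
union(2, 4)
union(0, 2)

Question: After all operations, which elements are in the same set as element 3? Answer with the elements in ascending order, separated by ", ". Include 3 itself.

Step 1: find(9) -> no change; set of 9 is {9}
Step 2: find(0) -> no change; set of 0 is {0}
Step 3: union(0, 10) -> merged; set of 0 now {0, 10}
Step 4: union(3, 7) -> merged; set of 3 now {3, 7}
Step 5: union(2, 4) -> merged; set of 2 now {2, 4}
Step 6: union(0, 2) -> merged; set of 0 now {0, 2, 4, 10}
Component of 3: {3, 7}

Answer: 3, 7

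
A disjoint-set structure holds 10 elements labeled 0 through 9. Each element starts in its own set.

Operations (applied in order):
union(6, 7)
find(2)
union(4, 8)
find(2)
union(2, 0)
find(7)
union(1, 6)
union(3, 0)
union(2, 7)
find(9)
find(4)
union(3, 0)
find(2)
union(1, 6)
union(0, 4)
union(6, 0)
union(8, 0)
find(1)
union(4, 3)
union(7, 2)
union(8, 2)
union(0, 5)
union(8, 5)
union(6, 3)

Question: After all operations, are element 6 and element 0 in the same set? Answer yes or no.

Answer: yes

Derivation:
Step 1: union(6, 7) -> merged; set of 6 now {6, 7}
Step 2: find(2) -> no change; set of 2 is {2}
Step 3: union(4, 8) -> merged; set of 4 now {4, 8}
Step 4: find(2) -> no change; set of 2 is {2}
Step 5: union(2, 0) -> merged; set of 2 now {0, 2}
Step 6: find(7) -> no change; set of 7 is {6, 7}
Step 7: union(1, 6) -> merged; set of 1 now {1, 6, 7}
Step 8: union(3, 0) -> merged; set of 3 now {0, 2, 3}
Step 9: union(2, 7) -> merged; set of 2 now {0, 1, 2, 3, 6, 7}
Step 10: find(9) -> no change; set of 9 is {9}
Step 11: find(4) -> no change; set of 4 is {4, 8}
Step 12: union(3, 0) -> already same set; set of 3 now {0, 1, 2, 3, 6, 7}
Step 13: find(2) -> no change; set of 2 is {0, 1, 2, 3, 6, 7}
Step 14: union(1, 6) -> already same set; set of 1 now {0, 1, 2, 3, 6, 7}
Step 15: union(0, 4) -> merged; set of 0 now {0, 1, 2, 3, 4, 6, 7, 8}
Step 16: union(6, 0) -> already same set; set of 6 now {0, 1, 2, 3, 4, 6, 7, 8}
Step 17: union(8, 0) -> already same set; set of 8 now {0, 1, 2, 3, 4, 6, 7, 8}
Step 18: find(1) -> no change; set of 1 is {0, 1, 2, 3, 4, 6, 7, 8}
Step 19: union(4, 3) -> already same set; set of 4 now {0, 1, 2, 3, 4, 6, 7, 8}
Step 20: union(7, 2) -> already same set; set of 7 now {0, 1, 2, 3, 4, 6, 7, 8}
Step 21: union(8, 2) -> already same set; set of 8 now {0, 1, 2, 3, 4, 6, 7, 8}
Step 22: union(0, 5) -> merged; set of 0 now {0, 1, 2, 3, 4, 5, 6, 7, 8}
Step 23: union(8, 5) -> already same set; set of 8 now {0, 1, 2, 3, 4, 5, 6, 7, 8}
Step 24: union(6, 3) -> already same set; set of 6 now {0, 1, 2, 3, 4, 5, 6, 7, 8}
Set of 6: {0, 1, 2, 3, 4, 5, 6, 7, 8}; 0 is a member.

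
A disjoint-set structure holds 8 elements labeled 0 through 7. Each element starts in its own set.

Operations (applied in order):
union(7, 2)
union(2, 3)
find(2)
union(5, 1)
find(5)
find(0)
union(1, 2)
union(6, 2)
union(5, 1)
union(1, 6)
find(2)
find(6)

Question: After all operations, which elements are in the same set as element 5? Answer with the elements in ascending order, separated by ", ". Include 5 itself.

Answer: 1, 2, 3, 5, 6, 7

Derivation:
Step 1: union(7, 2) -> merged; set of 7 now {2, 7}
Step 2: union(2, 3) -> merged; set of 2 now {2, 3, 7}
Step 3: find(2) -> no change; set of 2 is {2, 3, 7}
Step 4: union(5, 1) -> merged; set of 5 now {1, 5}
Step 5: find(5) -> no change; set of 5 is {1, 5}
Step 6: find(0) -> no change; set of 0 is {0}
Step 7: union(1, 2) -> merged; set of 1 now {1, 2, 3, 5, 7}
Step 8: union(6, 2) -> merged; set of 6 now {1, 2, 3, 5, 6, 7}
Step 9: union(5, 1) -> already same set; set of 5 now {1, 2, 3, 5, 6, 7}
Step 10: union(1, 6) -> already same set; set of 1 now {1, 2, 3, 5, 6, 7}
Step 11: find(2) -> no change; set of 2 is {1, 2, 3, 5, 6, 7}
Step 12: find(6) -> no change; set of 6 is {1, 2, 3, 5, 6, 7}
Component of 5: {1, 2, 3, 5, 6, 7}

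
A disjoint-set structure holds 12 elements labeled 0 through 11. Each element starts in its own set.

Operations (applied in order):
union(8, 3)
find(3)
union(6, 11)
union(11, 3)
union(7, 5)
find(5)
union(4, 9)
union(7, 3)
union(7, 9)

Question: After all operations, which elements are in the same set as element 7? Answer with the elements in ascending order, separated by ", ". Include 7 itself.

Answer: 3, 4, 5, 6, 7, 8, 9, 11

Derivation:
Step 1: union(8, 3) -> merged; set of 8 now {3, 8}
Step 2: find(3) -> no change; set of 3 is {3, 8}
Step 3: union(6, 11) -> merged; set of 6 now {6, 11}
Step 4: union(11, 3) -> merged; set of 11 now {3, 6, 8, 11}
Step 5: union(7, 5) -> merged; set of 7 now {5, 7}
Step 6: find(5) -> no change; set of 5 is {5, 7}
Step 7: union(4, 9) -> merged; set of 4 now {4, 9}
Step 8: union(7, 3) -> merged; set of 7 now {3, 5, 6, 7, 8, 11}
Step 9: union(7, 9) -> merged; set of 7 now {3, 4, 5, 6, 7, 8, 9, 11}
Component of 7: {3, 4, 5, 6, 7, 8, 9, 11}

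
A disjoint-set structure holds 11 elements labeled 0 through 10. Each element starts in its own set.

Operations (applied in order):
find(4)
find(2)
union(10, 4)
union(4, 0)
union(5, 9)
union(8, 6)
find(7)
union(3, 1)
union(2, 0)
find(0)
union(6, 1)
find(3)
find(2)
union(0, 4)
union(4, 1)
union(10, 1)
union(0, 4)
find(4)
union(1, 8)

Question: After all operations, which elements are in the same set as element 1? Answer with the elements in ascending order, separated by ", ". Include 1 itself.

Answer: 0, 1, 2, 3, 4, 6, 8, 10

Derivation:
Step 1: find(4) -> no change; set of 4 is {4}
Step 2: find(2) -> no change; set of 2 is {2}
Step 3: union(10, 4) -> merged; set of 10 now {4, 10}
Step 4: union(4, 0) -> merged; set of 4 now {0, 4, 10}
Step 5: union(5, 9) -> merged; set of 5 now {5, 9}
Step 6: union(8, 6) -> merged; set of 8 now {6, 8}
Step 7: find(7) -> no change; set of 7 is {7}
Step 8: union(3, 1) -> merged; set of 3 now {1, 3}
Step 9: union(2, 0) -> merged; set of 2 now {0, 2, 4, 10}
Step 10: find(0) -> no change; set of 0 is {0, 2, 4, 10}
Step 11: union(6, 1) -> merged; set of 6 now {1, 3, 6, 8}
Step 12: find(3) -> no change; set of 3 is {1, 3, 6, 8}
Step 13: find(2) -> no change; set of 2 is {0, 2, 4, 10}
Step 14: union(0, 4) -> already same set; set of 0 now {0, 2, 4, 10}
Step 15: union(4, 1) -> merged; set of 4 now {0, 1, 2, 3, 4, 6, 8, 10}
Step 16: union(10, 1) -> already same set; set of 10 now {0, 1, 2, 3, 4, 6, 8, 10}
Step 17: union(0, 4) -> already same set; set of 0 now {0, 1, 2, 3, 4, 6, 8, 10}
Step 18: find(4) -> no change; set of 4 is {0, 1, 2, 3, 4, 6, 8, 10}
Step 19: union(1, 8) -> already same set; set of 1 now {0, 1, 2, 3, 4, 6, 8, 10}
Component of 1: {0, 1, 2, 3, 4, 6, 8, 10}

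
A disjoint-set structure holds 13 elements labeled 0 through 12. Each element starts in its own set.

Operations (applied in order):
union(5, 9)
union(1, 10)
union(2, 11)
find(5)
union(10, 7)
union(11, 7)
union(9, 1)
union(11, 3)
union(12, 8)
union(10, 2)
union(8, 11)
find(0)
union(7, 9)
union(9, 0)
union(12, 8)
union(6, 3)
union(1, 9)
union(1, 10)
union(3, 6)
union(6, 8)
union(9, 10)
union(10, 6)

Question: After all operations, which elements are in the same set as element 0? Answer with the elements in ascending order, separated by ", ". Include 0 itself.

Step 1: union(5, 9) -> merged; set of 5 now {5, 9}
Step 2: union(1, 10) -> merged; set of 1 now {1, 10}
Step 3: union(2, 11) -> merged; set of 2 now {2, 11}
Step 4: find(5) -> no change; set of 5 is {5, 9}
Step 5: union(10, 7) -> merged; set of 10 now {1, 7, 10}
Step 6: union(11, 7) -> merged; set of 11 now {1, 2, 7, 10, 11}
Step 7: union(9, 1) -> merged; set of 9 now {1, 2, 5, 7, 9, 10, 11}
Step 8: union(11, 3) -> merged; set of 11 now {1, 2, 3, 5, 7, 9, 10, 11}
Step 9: union(12, 8) -> merged; set of 12 now {8, 12}
Step 10: union(10, 2) -> already same set; set of 10 now {1, 2, 3, 5, 7, 9, 10, 11}
Step 11: union(8, 11) -> merged; set of 8 now {1, 2, 3, 5, 7, 8, 9, 10, 11, 12}
Step 12: find(0) -> no change; set of 0 is {0}
Step 13: union(7, 9) -> already same set; set of 7 now {1, 2, 3, 5, 7, 8, 9, 10, 11, 12}
Step 14: union(9, 0) -> merged; set of 9 now {0, 1, 2, 3, 5, 7, 8, 9, 10, 11, 12}
Step 15: union(12, 8) -> already same set; set of 12 now {0, 1, 2, 3, 5, 7, 8, 9, 10, 11, 12}
Step 16: union(6, 3) -> merged; set of 6 now {0, 1, 2, 3, 5, 6, 7, 8, 9, 10, 11, 12}
Step 17: union(1, 9) -> already same set; set of 1 now {0, 1, 2, 3, 5, 6, 7, 8, 9, 10, 11, 12}
Step 18: union(1, 10) -> already same set; set of 1 now {0, 1, 2, 3, 5, 6, 7, 8, 9, 10, 11, 12}
Step 19: union(3, 6) -> already same set; set of 3 now {0, 1, 2, 3, 5, 6, 7, 8, 9, 10, 11, 12}
Step 20: union(6, 8) -> already same set; set of 6 now {0, 1, 2, 3, 5, 6, 7, 8, 9, 10, 11, 12}
Step 21: union(9, 10) -> already same set; set of 9 now {0, 1, 2, 3, 5, 6, 7, 8, 9, 10, 11, 12}
Step 22: union(10, 6) -> already same set; set of 10 now {0, 1, 2, 3, 5, 6, 7, 8, 9, 10, 11, 12}
Component of 0: {0, 1, 2, 3, 5, 6, 7, 8, 9, 10, 11, 12}

Answer: 0, 1, 2, 3, 5, 6, 7, 8, 9, 10, 11, 12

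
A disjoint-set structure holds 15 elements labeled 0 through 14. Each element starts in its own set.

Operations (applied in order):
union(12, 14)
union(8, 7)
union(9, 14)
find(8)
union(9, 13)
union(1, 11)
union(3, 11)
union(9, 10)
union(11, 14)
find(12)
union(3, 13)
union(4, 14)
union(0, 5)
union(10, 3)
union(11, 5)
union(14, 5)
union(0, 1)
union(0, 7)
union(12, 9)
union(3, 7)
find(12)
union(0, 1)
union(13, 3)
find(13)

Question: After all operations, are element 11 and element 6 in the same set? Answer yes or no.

Step 1: union(12, 14) -> merged; set of 12 now {12, 14}
Step 2: union(8, 7) -> merged; set of 8 now {7, 8}
Step 3: union(9, 14) -> merged; set of 9 now {9, 12, 14}
Step 4: find(8) -> no change; set of 8 is {7, 8}
Step 5: union(9, 13) -> merged; set of 9 now {9, 12, 13, 14}
Step 6: union(1, 11) -> merged; set of 1 now {1, 11}
Step 7: union(3, 11) -> merged; set of 3 now {1, 3, 11}
Step 8: union(9, 10) -> merged; set of 9 now {9, 10, 12, 13, 14}
Step 9: union(11, 14) -> merged; set of 11 now {1, 3, 9, 10, 11, 12, 13, 14}
Step 10: find(12) -> no change; set of 12 is {1, 3, 9, 10, 11, 12, 13, 14}
Step 11: union(3, 13) -> already same set; set of 3 now {1, 3, 9, 10, 11, 12, 13, 14}
Step 12: union(4, 14) -> merged; set of 4 now {1, 3, 4, 9, 10, 11, 12, 13, 14}
Step 13: union(0, 5) -> merged; set of 0 now {0, 5}
Step 14: union(10, 3) -> already same set; set of 10 now {1, 3, 4, 9, 10, 11, 12, 13, 14}
Step 15: union(11, 5) -> merged; set of 11 now {0, 1, 3, 4, 5, 9, 10, 11, 12, 13, 14}
Step 16: union(14, 5) -> already same set; set of 14 now {0, 1, 3, 4, 5, 9, 10, 11, 12, 13, 14}
Step 17: union(0, 1) -> already same set; set of 0 now {0, 1, 3, 4, 5, 9, 10, 11, 12, 13, 14}
Step 18: union(0, 7) -> merged; set of 0 now {0, 1, 3, 4, 5, 7, 8, 9, 10, 11, 12, 13, 14}
Step 19: union(12, 9) -> already same set; set of 12 now {0, 1, 3, 4, 5, 7, 8, 9, 10, 11, 12, 13, 14}
Step 20: union(3, 7) -> already same set; set of 3 now {0, 1, 3, 4, 5, 7, 8, 9, 10, 11, 12, 13, 14}
Step 21: find(12) -> no change; set of 12 is {0, 1, 3, 4, 5, 7, 8, 9, 10, 11, 12, 13, 14}
Step 22: union(0, 1) -> already same set; set of 0 now {0, 1, 3, 4, 5, 7, 8, 9, 10, 11, 12, 13, 14}
Step 23: union(13, 3) -> already same set; set of 13 now {0, 1, 3, 4, 5, 7, 8, 9, 10, 11, 12, 13, 14}
Step 24: find(13) -> no change; set of 13 is {0, 1, 3, 4, 5, 7, 8, 9, 10, 11, 12, 13, 14}
Set of 11: {0, 1, 3, 4, 5, 7, 8, 9, 10, 11, 12, 13, 14}; 6 is not a member.

Answer: no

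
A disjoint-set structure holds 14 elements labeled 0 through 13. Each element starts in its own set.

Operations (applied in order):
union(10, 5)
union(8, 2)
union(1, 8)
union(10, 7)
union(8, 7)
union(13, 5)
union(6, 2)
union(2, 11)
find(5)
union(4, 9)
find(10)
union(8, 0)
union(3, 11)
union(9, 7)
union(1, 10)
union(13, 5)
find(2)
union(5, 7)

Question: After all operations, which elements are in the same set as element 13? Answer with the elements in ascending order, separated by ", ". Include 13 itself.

Step 1: union(10, 5) -> merged; set of 10 now {5, 10}
Step 2: union(8, 2) -> merged; set of 8 now {2, 8}
Step 3: union(1, 8) -> merged; set of 1 now {1, 2, 8}
Step 4: union(10, 7) -> merged; set of 10 now {5, 7, 10}
Step 5: union(8, 7) -> merged; set of 8 now {1, 2, 5, 7, 8, 10}
Step 6: union(13, 5) -> merged; set of 13 now {1, 2, 5, 7, 8, 10, 13}
Step 7: union(6, 2) -> merged; set of 6 now {1, 2, 5, 6, 7, 8, 10, 13}
Step 8: union(2, 11) -> merged; set of 2 now {1, 2, 5, 6, 7, 8, 10, 11, 13}
Step 9: find(5) -> no change; set of 5 is {1, 2, 5, 6, 7, 8, 10, 11, 13}
Step 10: union(4, 9) -> merged; set of 4 now {4, 9}
Step 11: find(10) -> no change; set of 10 is {1, 2, 5, 6, 7, 8, 10, 11, 13}
Step 12: union(8, 0) -> merged; set of 8 now {0, 1, 2, 5, 6, 7, 8, 10, 11, 13}
Step 13: union(3, 11) -> merged; set of 3 now {0, 1, 2, 3, 5, 6, 7, 8, 10, 11, 13}
Step 14: union(9, 7) -> merged; set of 9 now {0, 1, 2, 3, 4, 5, 6, 7, 8, 9, 10, 11, 13}
Step 15: union(1, 10) -> already same set; set of 1 now {0, 1, 2, 3, 4, 5, 6, 7, 8, 9, 10, 11, 13}
Step 16: union(13, 5) -> already same set; set of 13 now {0, 1, 2, 3, 4, 5, 6, 7, 8, 9, 10, 11, 13}
Step 17: find(2) -> no change; set of 2 is {0, 1, 2, 3, 4, 5, 6, 7, 8, 9, 10, 11, 13}
Step 18: union(5, 7) -> already same set; set of 5 now {0, 1, 2, 3, 4, 5, 6, 7, 8, 9, 10, 11, 13}
Component of 13: {0, 1, 2, 3, 4, 5, 6, 7, 8, 9, 10, 11, 13}

Answer: 0, 1, 2, 3, 4, 5, 6, 7, 8, 9, 10, 11, 13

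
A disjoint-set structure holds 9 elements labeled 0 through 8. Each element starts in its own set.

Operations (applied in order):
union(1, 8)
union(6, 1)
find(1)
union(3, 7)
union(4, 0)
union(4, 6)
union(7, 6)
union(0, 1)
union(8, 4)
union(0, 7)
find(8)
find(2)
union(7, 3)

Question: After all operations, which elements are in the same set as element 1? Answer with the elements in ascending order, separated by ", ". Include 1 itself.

Step 1: union(1, 8) -> merged; set of 1 now {1, 8}
Step 2: union(6, 1) -> merged; set of 6 now {1, 6, 8}
Step 3: find(1) -> no change; set of 1 is {1, 6, 8}
Step 4: union(3, 7) -> merged; set of 3 now {3, 7}
Step 5: union(4, 0) -> merged; set of 4 now {0, 4}
Step 6: union(4, 6) -> merged; set of 4 now {0, 1, 4, 6, 8}
Step 7: union(7, 6) -> merged; set of 7 now {0, 1, 3, 4, 6, 7, 8}
Step 8: union(0, 1) -> already same set; set of 0 now {0, 1, 3, 4, 6, 7, 8}
Step 9: union(8, 4) -> already same set; set of 8 now {0, 1, 3, 4, 6, 7, 8}
Step 10: union(0, 7) -> already same set; set of 0 now {0, 1, 3, 4, 6, 7, 8}
Step 11: find(8) -> no change; set of 8 is {0, 1, 3, 4, 6, 7, 8}
Step 12: find(2) -> no change; set of 2 is {2}
Step 13: union(7, 3) -> already same set; set of 7 now {0, 1, 3, 4, 6, 7, 8}
Component of 1: {0, 1, 3, 4, 6, 7, 8}

Answer: 0, 1, 3, 4, 6, 7, 8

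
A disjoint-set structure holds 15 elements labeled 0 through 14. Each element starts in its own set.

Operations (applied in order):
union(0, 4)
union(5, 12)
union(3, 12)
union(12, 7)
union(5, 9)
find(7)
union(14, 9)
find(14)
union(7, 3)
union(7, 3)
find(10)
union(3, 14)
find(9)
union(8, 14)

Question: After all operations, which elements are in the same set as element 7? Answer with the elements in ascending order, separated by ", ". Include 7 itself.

Answer: 3, 5, 7, 8, 9, 12, 14

Derivation:
Step 1: union(0, 4) -> merged; set of 0 now {0, 4}
Step 2: union(5, 12) -> merged; set of 5 now {5, 12}
Step 3: union(3, 12) -> merged; set of 3 now {3, 5, 12}
Step 4: union(12, 7) -> merged; set of 12 now {3, 5, 7, 12}
Step 5: union(5, 9) -> merged; set of 5 now {3, 5, 7, 9, 12}
Step 6: find(7) -> no change; set of 7 is {3, 5, 7, 9, 12}
Step 7: union(14, 9) -> merged; set of 14 now {3, 5, 7, 9, 12, 14}
Step 8: find(14) -> no change; set of 14 is {3, 5, 7, 9, 12, 14}
Step 9: union(7, 3) -> already same set; set of 7 now {3, 5, 7, 9, 12, 14}
Step 10: union(7, 3) -> already same set; set of 7 now {3, 5, 7, 9, 12, 14}
Step 11: find(10) -> no change; set of 10 is {10}
Step 12: union(3, 14) -> already same set; set of 3 now {3, 5, 7, 9, 12, 14}
Step 13: find(9) -> no change; set of 9 is {3, 5, 7, 9, 12, 14}
Step 14: union(8, 14) -> merged; set of 8 now {3, 5, 7, 8, 9, 12, 14}
Component of 7: {3, 5, 7, 8, 9, 12, 14}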